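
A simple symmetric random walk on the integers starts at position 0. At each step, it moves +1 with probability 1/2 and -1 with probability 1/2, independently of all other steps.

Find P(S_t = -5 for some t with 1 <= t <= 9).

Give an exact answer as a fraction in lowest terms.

Count via complement. Let g(t,s) = #length-t paths at position s with S_1..S_t all ≠ -5.
g(t,s) = g(t-1,s-1) + g(t-1,s+1) for s ≠ -5; g(t,-5) = 0.
t=0: g(0,0)=1
t=1: g(1,-1)=1 g(1,1)=1
t=2: g(2,-2)=1 g(2,0)=2 g(2,2)=1
t=3: g(3,-3)=1 g(3,-1)=3 g(3,1)=3 g(3,3)=1
t=4: g(4,-4)=1 g(4,-2)=4 g(4,0)=6 g(4,2)=4 g(4,4)=1
t=5: g(5,-3)=5 g(5,-1)=10 g(5,1)=10 g(5,3)=5 g(5,5)=1
t=6: g(6,-4)=5 g(6,-2)=15 g(6,0)=20 g(6,2)=15 g(6,4)=6 g(6,6)=1
t=7: g(7,-3)=20 g(7,-1)=35 g(7,1)=35 g(7,3)=21 g(7,5)=7 g(7,7)=1
t=8: g(8,-4)=20 g(8,-2)=55 g(8,0)=70 g(8,2)=56 g(8,4)=28 g(8,6)=8 g(8,8)=1
t=9: g(9,-3)=75 g(9,-1)=125 g(9,1)=126 g(9,3)=84 g(9,5)=36 g(9,7)=9 g(9,9)=1
Paths never hitting -5: Σ_s g(9,s) = 456
Paths hitting -5: 2^9 - 456 = 56
P = 56/512 = 7/64

Answer: 7/64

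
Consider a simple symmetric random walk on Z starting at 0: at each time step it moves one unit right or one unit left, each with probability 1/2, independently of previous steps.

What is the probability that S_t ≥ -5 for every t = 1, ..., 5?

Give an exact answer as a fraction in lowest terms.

Answer: 1

Derivation:
Let f(t,s) = #length-t paths at position s with S_1..S_t all ≥ -5.
f(t,s) = f(t-1,s-1) + f(t-1,s+1) for s ≥ -5; f(t,s) = 0 for s < -5.
t=0: f(0,0)=1
t=1: f(1,-1)=1 f(1,1)=1
t=2: f(2,-2)=1 f(2,0)=2 f(2,2)=1
t=3: f(3,-3)=1 f(3,-1)=3 f(3,1)=3 f(3,3)=1
t=4: f(4,-4)=1 f(4,-2)=4 f(4,0)=6 f(4,2)=4 f(4,4)=1
t=5: f(5,-5)=1 f(5,-3)=5 f(5,-1)=10 f(5,1)=10 f(5,3)=5 f(5,5)=1
Σ_s f(5,s) = 32
P = 32/32 = 1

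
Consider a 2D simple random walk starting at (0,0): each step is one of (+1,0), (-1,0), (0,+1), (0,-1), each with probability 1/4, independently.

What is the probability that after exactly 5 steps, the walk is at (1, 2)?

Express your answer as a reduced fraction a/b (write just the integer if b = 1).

Answer: 25/512

Derivation:
Let h be the number of horizontal steps (so 5-h are vertical). To end at (1,2) need (h+1)/2 right-steps and ((5-h)+2)/2 up-steps.
Sum over h with 1 ≤ h ≤ 3, h ≡ 1 (mod 2), 5-h ≡ 0 (mod 2):
h=1: C(5,1)·C(1,1)·C(4,3) = 5·1·4 = 20
h=3: C(5,3)·C(3,2)·C(2,2) = 10·3·1 = 30
Total favorable: 50
Total paths: 4^5 = 1024
P = 50/1024 = 25/512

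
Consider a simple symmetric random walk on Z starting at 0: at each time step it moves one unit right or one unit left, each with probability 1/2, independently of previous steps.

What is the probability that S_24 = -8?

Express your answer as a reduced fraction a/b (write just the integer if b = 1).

To reach position -8 after 24 steps: need 8 steps of +1 and 16 of -1.
Favorable paths: C(24,8) = 735471
Total paths: 2^24 = 16777216
P = 735471/16777216 = 735471/16777216

Answer: 735471/16777216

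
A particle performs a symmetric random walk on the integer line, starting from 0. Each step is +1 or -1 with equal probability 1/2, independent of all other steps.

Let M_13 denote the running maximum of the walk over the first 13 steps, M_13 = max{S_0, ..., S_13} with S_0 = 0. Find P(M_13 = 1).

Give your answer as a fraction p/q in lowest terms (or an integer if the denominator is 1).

Let M_13 = max(S_0,...,S_13). Use the reflection principle: for j ≥ 1, #{paths with M_13 ≥ j} = #{S_13 ≥ j} + #{S_13 ≥ j+1}.
By reflection, #{M_13 ≥ 1} = #{S_13 ≥ 1} + #{S_13 ≥ 2} = 4096 + 2380 = 6476.
#{M_13 ≥ 2} = #{S_13 ≥ 2} + #{S_13 ≥ 3} = 2380 + 2380 = 4760.
#{M_13 = 1} = 6476 - 4760 = 1716.
P(M_13 = 1) = 1716/8192 = 429/2048

Answer: 429/2048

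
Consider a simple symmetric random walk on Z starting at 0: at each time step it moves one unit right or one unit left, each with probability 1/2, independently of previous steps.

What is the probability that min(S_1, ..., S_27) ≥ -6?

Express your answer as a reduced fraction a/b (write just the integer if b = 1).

Answer: 109396395/134217728

Derivation:
Let f(t,s) = #length-t paths at position s with S_1..S_t all ≥ -6.
f(t,s) = f(t-1,s-1) + f(t-1,s+1) for s ≥ -6; f(t,s) = 0 for s < -6.
t=0: f(0,0)=1
t=1: f(1,-1)=1 f(1,1)=1
t=2: f(2,-2)=1 f(2,0)=2 f(2,2)=1
t=3: f(3,-3)=1 f(3,-1)=3 f(3,1)=3 f(3,3)=1
t=4: f(4,-4)=1 f(4,-2)=4 f(4,0)=6 f(4,2)=4 f(4,4)=1
t=5: f(5,-5)=1 f(5,-3)=5 f(5,-1)=10 f(5,1)=10 f(5,3)=5 f(5,5)=1
t=6: f(6,-6)=1 f(6,-4)=6 f(6,-2)=15 f(6,0)=20 f(6,2)=15 f(6,4)=6 f(6,6)=1
t=7: f(7,-5)=7 f(7,-3)=21 f(7,-1)=35 f(7,1)=35 f(7,3)=21 f(7,5)=7 f(7,7)=1
t=8: f(8,-6)=7 f(8,-4)=28 f(8,-2)=56 f(8,0)=70 f(8,2)=56 f(8,4)=28 f(8,6)=8 f(8,8)=1
t=9: f(9,-5)=35 f(9,-3)=84 f(9,-1)=126 f(9,1)=126 f(9,3)=84 f(9,5)=36 f(9,7)=9 f(9,9)=1
t=10: f(10,-6)=35 f(10,-4)=119 f(10,-2)=210 f(10,0)=252 f(10,2)=210 f(10,4)=120 f(10,6)=45 f(10,8)=10 f(10,10)=1
t=11: f(11,-5)=154 f(11,-3)=329 f(11,-1)=462 f(11,1)=462 f(11,3)=330 f(11,5)=165 f(11,7)=55 f(11,9)=11 f(11,11)=1
t=12: f(12,-6)=154 f(12,-4)=483 f(12,-2)=791 f(12,0)=924 f(12,2)=792 f(12,4)=495 f(12,6)=220 f(12,8)=66 f(12,10)=12 f(12,12)=1
t=13: f(13,-5)=637 f(13,-3)=1274 f(13,-1)=1715 f(13,1)=1716 f(13,3)=1287 f(13,5)=715 f(13,7)=286 f(13,9)=78 f(13,11)=13 f(13,13)=1
t=14: f(14,-6)=637 f(14,-4)=1911 f(14,-2)=2989 f(14,0)=3431 f(14,2)=3003 f(14,4)=2002 f(14,6)=1001 f(14,8)=364 f(14,10)=91 f(14,12)=14 f(14,14)=1
t=15: f(15,-5)=2548 f(15,-3)=4900 f(15,-1)=6420 f(15,1)=6434 f(15,3)=5005 f(15,5)=3003 f(15,7)=1365 f(15,9)=455 f(15,11)=105 f(15,13)=15 f(15,15)=1
t=16: f(16,-6)=2548 f(16,-4)=7448 f(16,-2)=11320 f(16,0)=12854 f(16,2)=11439 f(16,4)=8008 f(16,6)=4368 f(16,8)=1820 f(16,10)=560 f(16,12)=120 f(16,14)=16 f(16,16)=1
t=17: f(17,-5)=9996 f(17,-3)=18768 f(17,-1)=24174 f(17,1)=24293 f(17,3)=19447 f(17,5)=12376 f(17,7)=6188 f(17,9)=2380 f(17,11)=680 f(17,13)=136 f(17,15)=17 f(17,17)=1
t=18: f(18,-6)=9996 f(18,-4)=28764 f(18,-2)=42942 f(18,0)=48467 f(18,2)=43740 f(18,4)=31823 f(18,6)=18564 f(18,8)=8568 f(18,10)=3060 f(18,12)=816 f(18,14)=153 f(18,16)=18 f(18,18)=1
t=19: f(19,-5)=38760 f(19,-3)=71706 f(19,-1)=91409 f(19,1)=92207 f(19,3)=75563 f(19,5)=50387 f(19,7)=27132 f(19,9)=11628 f(19,11)=3876 f(19,13)=969 f(19,15)=171 f(19,17)=19 f(19,19)=1
t=20: f(20,-6)=38760 f(20,-4)=110466 f(20,-2)=163115 f(20,0)=183616 f(20,2)=167770 f(20,4)=125950 f(20,6)=77519 f(20,8)=38760 f(20,10)=15504 f(20,12)=4845 f(20,14)=1140 f(20,16)=190 f(20,18)=20 f(20,20)=1
t=21: f(21,-5)=149226 f(21,-3)=273581 f(21,-1)=346731 f(21,1)=351386 f(21,3)=293720 f(21,5)=203469 f(21,7)=116279 f(21,9)=54264 f(21,11)=20349 f(21,13)=5985 f(21,15)=1330 f(21,17)=210 f(21,19)=21 f(21,21)=1
t=22: f(22,-6)=149226 f(22,-4)=422807 f(22,-2)=620312 f(22,0)=698117 f(22,2)=645106 f(22,4)=497189 f(22,6)=319748 f(22,8)=170543 f(22,10)=74613 f(22,12)=26334 f(22,14)=7315 f(22,16)=1540 f(22,18)=231 f(22,20)=22 f(22,22)=1
t=23: f(23,-5)=572033 f(23,-3)=1043119 f(23,-1)=1318429 f(23,1)=1343223 f(23,3)=1142295 f(23,5)=816937 f(23,7)=490291 f(23,9)=245156 f(23,11)=100947 f(23,13)=33649 f(23,15)=8855 f(23,17)=1771 f(23,19)=253 f(23,21)=23 f(23,23)=1
t=24: f(24,-6)=572033 f(24,-4)=1615152 f(24,-2)=2361548 f(24,0)=2661652 f(24,2)=2485518 f(24,4)=1959232 f(24,6)=1307228 f(24,8)=735447 f(24,10)=346103 f(24,12)=134596 f(24,14)=42504 f(24,16)=10626 f(24,18)=2024 f(24,20)=276 f(24,22)=24 f(24,24)=1
t=25: f(25,-5)=2187185 f(25,-3)=3976700 f(25,-1)=5023200 f(25,1)=5147170 f(25,3)=4444750 f(25,5)=3266460 f(25,7)=2042675 f(25,9)=1081550 f(25,11)=480699 f(25,13)=177100 f(25,15)=53130 f(25,17)=12650 f(25,19)=2300 f(25,21)=300 f(25,23)=25 f(25,25)=1
t=26: f(26,-6)=2187185 f(26,-4)=6163885 f(26,-2)=8999900 f(26,0)=10170370 f(26,2)=9591920 f(26,4)=7711210 f(26,6)=5309135 f(26,8)=3124225 f(26,10)=1562249 f(26,12)=657799 f(26,14)=230230 f(26,16)=65780 f(26,18)=14950 f(26,20)=2600 f(26,22)=325 f(26,24)=26 f(26,26)=1
t=27: f(27,-5)=8351070 f(27,-3)=15163785 f(27,-1)=19170270 f(27,1)=19762290 f(27,3)=17303130 f(27,5)=13020345 f(27,7)=8433360 f(27,9)=4686474 f(27,11)=2220048 f(27,13)=888029 f(27,15)=296010 f(27,17)=80730 f(27,19)=17550 f(27,21)=2925 f(27,23)=351 f(27,25)=27 f(27,27)=1
Σ_s f(27,s) = 109396395
P = 109396395/134217728 = 109396395/134217728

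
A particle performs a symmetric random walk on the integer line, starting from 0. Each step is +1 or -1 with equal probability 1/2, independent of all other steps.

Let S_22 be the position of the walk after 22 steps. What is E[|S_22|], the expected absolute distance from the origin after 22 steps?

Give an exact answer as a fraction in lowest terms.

S_22 takes values m ≡ 0 (mod 2) with |m| ≤ 22; P(S_22=m) = C(22,(22+m)/2)/2^22.
Total paths: 2^22 = 4194304
Distribution: P(S=-22)=1/4194304, P(S=-20)=22/4194304, P(S=-18)=231/4194304, P(S=-16)=1540/4194304, P(S=-14)=7315/4194304, P(S=-12)=26334/4194304, P(S=-10)=74613/4194304, P(S=-8)=170544/4194304, P(S=-6)=319770/4194304, P(S=-4)=497420/4194304, P(S=-2)=646646/4194304, P(S=0)=705432/4194304, P(S=2)=646646/4194304, P(S=4)=497420/4194304, P(S=6)=319770/4194304, P(S=8)=170544/4194304, P(S=10)=74613/4194304, P(S=12)=26334/4194304, P(S=14)=7315/4194304, P(S=16)=1540/4194304, P(S=18)=231/4194304, P(S=20)=22/4194304, P(S=22)=1/4194304
E[|S_22|] = Σ_m |m|·P(S_22=m) = 15519504/4194304 = 969969/262144

Answer: 969969/262144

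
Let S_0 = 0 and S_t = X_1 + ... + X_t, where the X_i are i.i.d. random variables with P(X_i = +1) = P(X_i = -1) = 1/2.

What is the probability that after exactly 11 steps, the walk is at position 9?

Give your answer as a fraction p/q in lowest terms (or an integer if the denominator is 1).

Answer: 11/2048

Derivation:
To reach position 9 after 11 steps: need 10 steps of +1 and 1 of -1.
Favorable paths: C(11,10) = 11
Total paths: 2^11 = 2048
P = 11/2048 = 11/2048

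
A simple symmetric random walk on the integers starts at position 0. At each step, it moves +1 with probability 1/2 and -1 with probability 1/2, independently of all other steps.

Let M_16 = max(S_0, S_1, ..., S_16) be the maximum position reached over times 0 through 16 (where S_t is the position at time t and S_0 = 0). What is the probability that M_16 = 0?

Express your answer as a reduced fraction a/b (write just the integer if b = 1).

Answer: 6435/32768

Derivation:
Let M_16 = max(S_0,...,S_16). Use the reflection principle: for j ≥ 1, #{paths with M_16 ≥ j} = #{S_16 ≥ j} + #{S_16 ≥ j+1}.
P(M_16 ≥ 0) = 1 since S_0 = 0, so #{M_16 ≥ 0} = 65536.
#{M_16 ≥ 1} = #{S_16 ≥ 1} + #{S_16 ≥ 2} = 26333 + 26333 = 52666.
#{M_16 = 0} = 65536 - 52666 = 12870.
P(M_16 = 0) = 12870/65536 = 6435/32768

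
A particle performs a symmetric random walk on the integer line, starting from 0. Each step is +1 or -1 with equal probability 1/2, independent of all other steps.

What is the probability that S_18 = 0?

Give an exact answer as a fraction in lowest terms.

Answer: 12155/65536

Derivation:
To return to 0 after 18 steps: need exactly 9 steps of +1 and 9 of -1.
Favorable paths: C(18,9) = 48620
Total paths: 2^18 = 262144
P = 48620/262144 = 12155/65536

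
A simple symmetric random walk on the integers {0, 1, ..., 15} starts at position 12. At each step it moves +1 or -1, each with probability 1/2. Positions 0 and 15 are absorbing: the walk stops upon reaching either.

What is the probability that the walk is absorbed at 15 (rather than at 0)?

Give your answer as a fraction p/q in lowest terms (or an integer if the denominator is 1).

Answer: 4/5

Derivation:
Symmetric walk (p = 1/2): the harmonic-function argument gives P(hit 15 before 0 | start at 12) = a/N.
P = 12/15 = 4/5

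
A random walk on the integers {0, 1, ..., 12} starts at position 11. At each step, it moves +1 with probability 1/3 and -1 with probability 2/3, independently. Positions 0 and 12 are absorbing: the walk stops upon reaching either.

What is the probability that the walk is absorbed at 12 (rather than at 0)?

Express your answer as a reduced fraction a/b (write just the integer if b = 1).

Answer: 2047/4095

Derivation:
Biased walk: p = 1/3, q = 2/3, r = q/p = 2
Gambler's ruin: P(hit 12 before 0 | start at 11) = (1 - r^a)/(1 - r^N)
r^11 = 2048; r^12 = 4096
P = (1 - 2048) / (1 - 4096) = -2047 / -4095 = 2047/4095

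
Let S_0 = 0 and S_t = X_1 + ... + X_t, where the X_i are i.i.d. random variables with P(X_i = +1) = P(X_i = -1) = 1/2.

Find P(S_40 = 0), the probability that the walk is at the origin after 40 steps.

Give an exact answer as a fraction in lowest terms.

To return to 0 after 40 steps: need exactly 20 steps of +1 and 20 of -1.
Favorable paths: C(40,20) = 137846528820
Total paths: 2^40 = 1099511627776
P = 137846528820/1099511627776 = 34461632205/274877906944

Answer: 34461632205/274877906944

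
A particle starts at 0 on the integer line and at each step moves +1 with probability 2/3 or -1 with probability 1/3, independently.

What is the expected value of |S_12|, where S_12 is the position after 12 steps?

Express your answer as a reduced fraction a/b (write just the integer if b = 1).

S_12 takes values m ≡ 0 (mod 2) with |m| ≤ 12; P(S_12=m) = C(12,(12+m)/2) · (2/3)^((12+m)/2) · (1/3)^((12-m)/2).
Distribution: P(S=-12)=1/531441, P(S=-10)=8/177147, P(S=-8)=88/177147, P(S=-6)=1760/531441, P(S=-4)=880/59049, P(S=-2)=2816/59049, P(S=0)=19712/177147, P(S=2)=11264/59049, P(S=4)=14080/59049, P(S=6)=112640/531441, P(S=8)=22528/177147, P(S=10)=8192/177147, P(S=12)=4096/531441
E[|S_12|] = Σ_m |m|·P(S_12=m) = 257372/59049

Answer: 257372/59049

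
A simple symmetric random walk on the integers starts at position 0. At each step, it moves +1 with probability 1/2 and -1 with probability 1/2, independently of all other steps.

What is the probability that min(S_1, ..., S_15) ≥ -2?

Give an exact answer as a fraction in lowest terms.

Let f(t,s) = #length-t paths at position s with S_1..S_t all ≥ -2.
f(t,s) = f(t-1,s-1) + f(t-1,s+1) for s ≥ -2; f(t,s) = 0 for s < -2.
t=0: f(0,0)=1
t=1: f(1,-1)=1 f(1,1)=1
t=2: f(2,-2)=1 f(2,0)=2 f(2,2)=1
t=3: f(3,-1)=3 f(3,1)=3 f(3,3)=1
t=4: f(4,-2)=3 f(4,0)=6 f(4,2)=4 f(4,4)=1
t=5: f(5,-1)=9 f(5,1)=10 f(5,3)=5 f(5,5)=1
t=6: f(6,-2)=9 f(6,0)=19 f(6,2)=15 f(6,4)=6 f(6,6)=1
t=7: f(7,-1)=28 f(7,1)=34 f(7,3)=21 f(7,5)=7 f(7,7)=1
t=8: f(8,-2)=28 f(8,0)=62 f(8,2)=55 f(8,4)=28 f(8,6)=8 f(8,8)=1
t=9: f(9,-1)=90 f(9,1)=117 f(9,3)=83 f(9,5)=36 f(9,7)=9 f(9,9)=1
t=10: f(10,-2)=90 f(10,0)=207 f(10,2)=200 f(10,4)=119 f(10,6)=45 f(10,8)=10 f(10,10)=1
t=11: f(11,-1)=297 f(11,1)=407 f(11,3)=319 f(11,5)=164 f(11,7)=55 f(11,9)=11 f(11,11)=1
t=12: f(12,-2)=297 f(12,0)=704 f(12,2)=726 f(12,4)=483 f(12,6)=219 f(12,8)=66 f(12,10)=12 f(12,12)=1
t=13: f(13,-1)=1001 f(13,1)=1430 f(13,3)=1209 f(13,5)=702 f(13,7)=285 f(13,9)=78 f(13,11)=13 f(13,13)=1
t=14: f(14,-2)=1001 f(14,0)=2431 f(14,2)=2639 f(14,4)=1911 f(14,6)=987 f(14,8)=363 f(14,10)=91 f(14,12)=14 f(14,14)=1
t=15: f(15,-1)=3432 f(15,1)=5070 f(15,3)=4550 f(15,5)=2898 f(15,7)=1350 f(15,9)=454 f(15,11)=105 f(15,13)=15 f(15,15)=1
Σ_s f(15,s) = 17875
P = 17875/32768 = 17875/32768

Answer: 17875/32768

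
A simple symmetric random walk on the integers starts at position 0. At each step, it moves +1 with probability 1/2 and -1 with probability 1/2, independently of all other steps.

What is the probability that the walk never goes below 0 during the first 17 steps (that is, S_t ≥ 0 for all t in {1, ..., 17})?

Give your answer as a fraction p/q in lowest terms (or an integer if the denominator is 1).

Let f(t,s) = #length-t paths at position s with S_1..S_t all ≥ 0.
f(t,s) = f(t-1,s-1) + f(t-1,s+1) for s ≥ 0; f(t,s) = 0 for s < 0.
t=0: f(0,0)=1
t=1: f(1,1)=1
t=2: f(2,0)=1 f(2,2)=1
t=3: f(3,1)=2 f(3,3)=1
t=4: f(4,0)=2 f(4,2)=3 f(4,4)=1
t=5: f(5,1)=5 f(5,3)=4 f(5,5)=1
t=6: f(6,0)=5 f(6,2)=9 f(6,4)=5 f(6,6)=1
t=7: f(7,1)=14 f(7,3)=14 f(7,5)=6 f(7,7)=1
t=8: f(8,0)=14 f(8,2)=28 f(8,4)=20 f(8,6)=7 f(8,8)=1
t=9: f(9,1)=42 f(9,3)=48 f(9,5)=27 f(9,7)=8 f(9,9)=1
t=10: f(10,0)=42 f(10,2)=90 f(10,4)=75 f(10,6)=35 f(10,8)=9 f(10,10)=1
t=11: f(11,1)=132 f(11,3)=165 f(11,5)=110 f(11,7)=44 f(11,9)=10 f(11,11)=1
t=12: f(12,0)=132 f(12,2)=297 f(12,4)=275 f(12,6)=154 f(12,8)=54 f(12,10)=11 f(12,12)=1
t=13: f(13,1)=429 f(13,3)=572 f(13,5)=429 f(13,7)=208 f(13,9)=65 f(13,11)=12 f(13,13)=1
t=14: f(14,0)=429 f(14,2)=1001 f(14,4)=1001 f(14,6)=637 f(14,8)=273 f(14,10)=77 f(14,12)=13 f(14,14)=1
t=15: f(15,1)=1430 f(15,3)=2002 f(15,5)=1638 f(15,7)=910 f(15,9)=350 f(15,11)=90 f(15,13)=14 f(15,15)=1
t=16: f(16,0)=1430 f(16,2)=3432 f(16,4)=3640 f(16,6)=2548 f(16,8)=1260 f(16,10)=440 f(16,12)=104 f(16,14)=15 f(16,16)=1
t=17: f(17,1)=4862 f(17,3)=7072 f(17,5)=6188 f(17,7)=3808 f(17,9)=1700 f(17,11)=544 f(17,13)=119 f(17,15)=16 f(17,17)=1
Σ_s f(17,s) = 24310
P = 24310/131072 = 12155/65536

Answer: 12155/65536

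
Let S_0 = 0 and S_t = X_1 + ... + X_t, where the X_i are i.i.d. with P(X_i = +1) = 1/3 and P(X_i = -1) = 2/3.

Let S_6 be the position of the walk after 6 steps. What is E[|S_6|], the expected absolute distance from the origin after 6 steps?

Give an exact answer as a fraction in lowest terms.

Answer: 602/243

Derivation:
S_6 takes values m ≡ 0 (mod 2) with |m| ≤ 6; P(S_6=m) = C(6,(6+m)/2) · (1/3)^((6+m)/2) · (2/3)^((6-m)/2).
Distribution: P(S=-6)=64/729, P(S=-4)=64/243, P(S=-2)=80/243, P(S=0)=160/729, P(S=2)=20/243, P(S=4)=4/243, P(S=6)=1/729
E[|S_6|] = Σ_m |m|·P(S_6=m) = 602/243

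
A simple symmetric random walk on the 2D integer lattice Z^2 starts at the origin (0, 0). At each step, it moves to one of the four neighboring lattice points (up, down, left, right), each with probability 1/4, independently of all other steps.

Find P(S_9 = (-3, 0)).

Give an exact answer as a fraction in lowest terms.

Let h be the number of horizontal steps (so 9-h are vertical). To end at (-3,0) need (h-3)/2 right-steps and ((9-h)+0)/2 up-steps.
Sum over h with 3 ≤ h ≤ 9, h ≡ 1 (mod 2), 9-h ≡ 0 (mod 2):
h=3: C(9,3)·C(3,0)·C(6,3) = 84·1·20 = 1680
h=5: C(9,5)·C(5,1)·C(4,2) = 126·5·6 = 3780
h=7: C(9,7)·C(7,2)·C(2,1) = 36·21·2 = 1512
h=9: C(9,9)·C(9,3)·C(0,0) = 1·84·1 = 84
Total favorable: 7056
Total paths: 4^9 = 262144
P = 7056/262144 = 441/16384

Answer: 441/16384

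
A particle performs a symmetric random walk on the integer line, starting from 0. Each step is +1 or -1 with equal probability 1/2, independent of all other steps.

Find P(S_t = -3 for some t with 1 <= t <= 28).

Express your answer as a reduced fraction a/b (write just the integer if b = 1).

Count via complement. Let g(t,s) = #length-t paths at position s with S_1..S_t all ≠ -3.
g(t,s) = g(t-1,s-1) + g(t-1,s+1) for s ≠ -3; g(t,-3) = 0.
t=0: g(0,0)=1
t=1: g(1,-1)=1 g(1,1)=1
t=2: g(2,-2)=1 g(2,0)=2 g(2,2)=1
t=3: g(3,-1)=3 g(3,1)=3 g(3,3)=1
t=4: g(4,-2)=3 g(4,0)=6 g(4,2)=4 g(4,4)=1
t=5: g(5,-1)=9 g(5,1)=10 g(5,3)=5 g(5,5)=1
t=6: g(6,-2)=9 g(6,0)=19 g(6,2)=15 g(6,4)=6 g(6,6)=1
t=7: g(7,-1)=28 g(7,1)=34 g(7,3)=21 g(7,5)=7 g(7,7)=1
t=8: g(8,-2)=28 g(8,0)=62 g(8,2)=55 g(8,4)=28 g(8,6)=8 g(8,8)=1
t=9: g(9,-1)=90 g(9,1)=117 g(9,3)=83 g(9,5)=36 g(9,7)=9 g(9,9)=1
t=10: g(10,-2)=90 g(10,0)=207 g(10,2)=200 g(10,4)=119 g(10,6)=45 g(10,8)=10 g(10,10)=1
t=11: g(11,-1)=297 g(11,1)=407 g(11,3)=319 g(11,5)=164 g(11,7)=55 g(11,9)=11 g(11,11)=1
t=12: g(12,-2)=297 g(12,0)=704 g(12,2)=726 g(12,4)=483 g(12,6)=219 g(12,8)=66 g(12,10)=12 g(12,12)=1
t=13: g(13,-1)=1001 g(13,1)=1430 g(13,3)=1209 g(13,5)=702 g(13,7)=285 g(13,9)=78 g(13,11)=13 g(13,13)=1
t=14: g(14,-2)=1001 g(14,0)=2431 g(14,2)=2639 g(14,4)=1911 g(14,6)=987 g(14,8)=363 g(14,10)=91 g(14,12)=14 g(14,14)=1
t=15: g(15,-1)=3432 g(15,1)=5070 g(15,3)=4550 g(15,5)=2898 g(15,7)=1350 g(15,9)=454 g(15,11)=105 g(15,13)=15 g(15,15)=1
t=16: g(16,-2)=3432 g(16,0)=8502 g(16,2)=9620 g(16,4)=7448 g(16,6)=4248 g(16,8)=1804 g(16,10)=559 g(16,12)=120 g(16,14)=16 g(16,16)=1
t=17: g(17,-1)=11934 g(17,1)=18122 g(17,3)=17068 g(17,5)=11696 g(17,7)=6052 g(17,9)=2363 g(17,11)=679 g(17,13)=136 g(17,15)=17 g(17,17)=1
t=18: g(18,-2)=11934 g(18,0)=30056 g(18,2)=35190 g(18,4)=28764 g(18,6)=17748 g(18,8)=8415 g(18,10)=3042 g(18,12)=815 g(18,14)=153 g(18,16)=18 g(18,18)=1
t=19: g(19,-1)=41990 g(19,1)=65246 g(19,3)=63954 g(19,5)=46512 g(19,7)=26163 g(19,9)=11457 g(19,11)=3857 g(19,13)=968 g(19,15)=171 g(19,17)=19 g(19,19)=1
t=20: g(20,-2)=41990 g(20,0)=107236 g(20,2)=129200 g(20,4)=110466 g(20,6)=72675 g(20,8)=37620 g(20,10)=15314 g(20,12)=4825 g(20,14)=1139 g(20,16)=190 g(20,18)=20 g(20,20)=1
t=21: g(21,-1)=149226 g(21,1)=236436 g(21,3)=239666 g(21,5)=183141 g(21,7)=110295 g(21,9)=52934 g(21,11)=20139 g(21,13)=5964 g(21,15)=1329 g(21,17)=210 g(21,19)=21 g(21,21)=1
t=22: g(22,-2)=149226 g(22,0)=385662 g(22,2)=476102 g(22,4)=422807 g(22,6)=293436 g(22,8)=163229 g(22,10)=73073 g(22,12)=26103 g(22,14)=7293 g(22,16)=1539 g(22,18)=231 g(22,20)=22 g(22,22)=1
t=23: g(23,-1)=534888 g(23,1)=861764 g(23,3)=898909 g(23,5)=716243 g(23,7)=456665 g(23,9)=236302 g(23,11)=99176 g(23,13)=33396 g(23,15)=8832 g(23,17)=1770 g(23,19)=253 g(23,21)=23 g(23,23)=1
t=24: g(24,-2)=534888 g(24,0)=1396652 g(24,2)=1760673 g(24,4)=1615152 g(24,6)=1172908 g(24,8)=692967 g(24,10)=335478 g(24,12)=132572 g(24,14)=42228 g(24,16)=10602 g(24,18)=2023 g(24,20)=276 g(24,22)=24 g(24,24)=1
t=25: g(25,-1)=1931540 g(25,1)=3157325 g(25,3)=3375825 g(25,5)=2788060 g(25,7)=1865875 g(25,9)=1028445 g(25,11)=468050 g(25,13)=174800 g(25,15)=52830 g(25,17)=12625 g(25,19)=2299 g(25,21)=300 g(25,23)=25 g(25,25)=1
t=26: g(26,-2)=1931540 g(26,0)=5088865 g(26,2)=6533150 g(26,4)=6163885 g(26,6)=4653935 g(26,8)=2894320 g(26,10)=1496495 g(26,12)=642850 g(26,14)=227630 g(26,16)=65455 g(26,18)=14924 g(26,20)=2599 g(26,22)=325 g(26,24)=26 g(26,26)=1
t=27: g(27,-1)=7020405 g(27,1)=11622015 g(27,3)=12697035 g(27,5)=10817820 g(27,7)=7548255 g(27,9)=4390815 g(27,11)=2139345 g(27,13)=870480 g(27,15)=293085 g(27,17)=80379 g(27,19)=17523 g(27,21)=2924 g(27,23)=351 g(27,25)=27 g(27,27)=1
t=28: g(28,-2)=7020405 g(28,0)=18642420 g(28,2)=24319050 g(28,4)=23514855 g(28,6)=18366075 g(28,8)=11939070 g(28,10)=6530160 g(28,12)=3009825 g(28,14)=1163565 g(28,16)=373464 g(28,18)=97902 g(28,20)=20447 g(28,22)=3275 g(28,24)=378 g(28,26)=28 g(28,28)=1
Paths never hitting -3: Σ_s g(28,s) = 115000920
Paths hitting -3: 2^28 - 115000920 = 153434536
P = 153434536/268435456 = 19179317/33554432

Answer: 19179317/33554432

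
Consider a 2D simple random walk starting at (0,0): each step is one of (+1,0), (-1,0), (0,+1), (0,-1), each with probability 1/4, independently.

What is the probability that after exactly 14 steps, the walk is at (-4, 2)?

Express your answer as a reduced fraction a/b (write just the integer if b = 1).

Let h be the number of horizontal steps (so 14-h are vertical). To end at (-4,2) need (h-4)/2 right-steps and ((14-h)+2)/2 up-steps.
Sum over h with 4 ≤ h ≤ 12, h ≡ 0 (mod 2), 14-h ≡ 0 (mod 2):
h=4: C(14,4)·C(4,0)·C(10,6) = 1001·1·210 = 210210
h=6: C(14,6)·C(6,1)·C(8,5) = 3003·6·56 = 1009008
h=8: C(14,8)·C(8,2)·C(6,4) = 3003·28·15 = 1261260
h=10: C(14,10)·C(10,3)·C(4,3) = 1001·120·4 = 480480
h=12: C(14,12)·C(12,4)·C(2,2) = 91·495·1 = 45045
Total favorable: 3006003
Total paths: 4^14 = 268435456
P = 3006003/268435456 = 3006003/268435456

Answer: 3006003/268435456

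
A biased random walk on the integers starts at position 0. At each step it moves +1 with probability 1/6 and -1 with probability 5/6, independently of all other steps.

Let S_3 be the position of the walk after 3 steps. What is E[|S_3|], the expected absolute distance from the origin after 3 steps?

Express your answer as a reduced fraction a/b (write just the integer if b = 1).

Answer: 13/6

Derivation:
S_3 takes values m ≡ 1 (mod 2) with |m| ≤ 3; P(S_3=m) = C(3,(3+m)/2) · (1/6)^((3+m)/2) · (5/6)^((3-m)/2).
Distribution: P(S=-3)=125/216, P(S=-1)=25/72, P(S=1)=5/72, P(S=3)=1/216
E[|S_3|] = Σ_m |m|·P(S_3=m) = 13/6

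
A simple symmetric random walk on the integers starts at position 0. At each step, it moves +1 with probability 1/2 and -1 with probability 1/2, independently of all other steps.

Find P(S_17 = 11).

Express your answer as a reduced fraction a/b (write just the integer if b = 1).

Answer: 85/16384

Derivation:
To reach position 11 after 17 steps: need 14 steps of +1 and 3 of -1.
Favorable paths: C(17,14) = 680
Total paths: 2^17 = 131072
P = 680/131072 = 85/16384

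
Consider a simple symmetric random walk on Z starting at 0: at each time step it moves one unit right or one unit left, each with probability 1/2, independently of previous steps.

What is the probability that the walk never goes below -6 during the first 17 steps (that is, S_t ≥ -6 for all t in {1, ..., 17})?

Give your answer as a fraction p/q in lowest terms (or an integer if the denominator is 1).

Answer: 14807/16384

Derivation:
Let f(t,s) = #length-t paths at position s with S_1..S_t all ≥ -6.
f(t,s) = f(t-1,s-1) + f(t-1,s+1) for s ≥ -6; f(t,s) = 0 for s < -6.
t=0: f(0,0)=1
t=1: f(1,-1)=1 f(1,1)=1
t=2: f(2,-2)=1 f(2,0)=2 f(2,2)=1
t=3: f(3,-3)=1 f(3,-1)=3 f(3,1)=3 f(3,3)=1
t=4: f(4,-4)=1 f(4,-2)=4 f(4,0)=6 f(4,2)=4 f(4,4)=1
t=5: f(5,-5)=1 f(5,-3)=5 f(5,-1)=10 f(5,1)=10 f(5,3)=5 f(5,5)=1
t=6: f(6,-6)=1 f(6,-4)=6 f(6,-2)=15 f(6,0)=20 f(6,2)=15 f(6,4)=6 f(6,6)=1
t=7: f(7,-5)=7 f(7,-3)=21 f(7,-1)=35 f(7,1)=35 f(7,3)=21 f(7,5)=7 f(7,7)=1
t=8: f(8,-6)=7 f(8,-4)=28 f(8,-2)=56 f(8,0)=70 f(8,2)=56 f(8,4)=28 f(8,6)=8 f(8,8)=1
t=9: f(9,-5)=35 f(9,-3)=84 f(9,-1)=126 f(9,1)=126 f(9,3)=84 f(9,5)=36 f(9,7)=9 f(9,9)=1
t=10: f(10,-6)=35 f(10,-4)=119 f(10,-2)=210 f(10,0)=252 f(10,2)=210 f(10,4)=120 f(10,6)=45 f(10,8)=10 f(10,10)=1
t=11: f(11,-5)=154 f(11,-3)=329 f(11,-1)=462 f(11,1)=462 f(11,3)=330 f(11,5)=165 f(11,7)=55 f(11,9)=11 f(11,11)=1
t=12: f(12,-6)=154 f(12,-4)=483 f(12,-2)=791 f(12,0)=924 f(12,2)=792 f(12,4)=495 f(12,6)=220 f(12,8)=66 f(12,10)=12 f(12,12)=1
t=13: f(13,-5)=637 f(13,-3)=1274 f(13,-1)=1715 f(13,1)=1716 f(13,3)=1287 f(13,5)=715 f(13,7)=286 f(13,9)=78 f(13,11)=13 f(13,13)=1
t=14: f(14,-6)=637 f(14,-4)=1911 f(14,-2)=2989 f(14,0)=3431 f(14,2)=3003 f(14,4)=2002 f(14,6)=1001 f(14,8)=364 f(14,10)=91 f(14,12)=14 f(14,14)=1
t=15: f(15,-5)=2548 f(15,-3)=4900 f(15,-1)=6420 f(15,1)=6434 f(15,3)=5005 f(15,5)=3003 f(15,7)=1365 f(15,9)=455 f(15,11)=105 f(15,13)=15 f(15,15)=1
t=16: f(16,-6)=2548 f(16,-4)=7448 f(16,-2)=11320 f(16,0)=12854 f(16,2)=11439 f(16,4)=8008 f(16,6)=4368 f(16,8)=1820 f(16,10)=560 f(16,12)=120 f(16,14)=16 f(16,16)=1
t=17: f(17,-5)=9996 f(17,-3)=18768 f(17,-1)=24174 f(17,1)=24293 f(17,3)=19447 f(17,5)=12376 f(17,7)=6188 f(17,9)=2380 f(17,11)=680 f(17,13)=136 f(17,15)=17 f(17,17)=1
Σ_s f(17,s) = 118456
P = 118456/131072 = 14807/16384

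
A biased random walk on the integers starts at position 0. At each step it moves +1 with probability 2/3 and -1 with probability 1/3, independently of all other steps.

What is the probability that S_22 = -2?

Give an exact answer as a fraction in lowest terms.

To reach position -2 after 22 steps: need 10 steps of +1 and 12 steps of -1.
Number of such sequences: C(22,10) = 646646
Each has probability (2/3)^10 · (1/3)^12 = 1024/31381059609
P = 646646 · 1024/31381059609 = 662165504/31381059609

Answer: 662165504/31381059609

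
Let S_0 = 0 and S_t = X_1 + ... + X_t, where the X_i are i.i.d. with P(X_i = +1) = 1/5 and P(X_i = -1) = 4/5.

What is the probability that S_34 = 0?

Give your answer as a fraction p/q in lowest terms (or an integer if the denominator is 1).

Answer: 8018209917313744896/116415321826934814453125

Derivation:
To be at 0 after 34 steps: need exactly 17 steps of +1 and 17 of -1.
Number of such sequences: C(34,17) = 2333606220
Each has probability (1/5)^17 · (4/5)^17 = 17179869184/582076609134674072265625
P = 2333606220 · 17179869184/582076609134674072265625 = 8018209917313744896/116415321826934814453125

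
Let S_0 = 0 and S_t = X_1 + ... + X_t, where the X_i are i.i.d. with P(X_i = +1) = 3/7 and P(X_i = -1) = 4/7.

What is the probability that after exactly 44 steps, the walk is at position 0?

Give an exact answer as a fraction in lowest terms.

To be at 0 after 44 steps: need exactly 22 steps of +1 and 22 of -1.
Number of such sequences: C(44,22) = 2104098963720
Each has probability (3/7)^22 · (4/7)^22 = 552061438912436417593344/15286700631942576193765185769276826401
P = 2104098963720 · 552061438912436417593344/15286700631942576193765185769276826401 = 1161591901525429550078544286769479680/15286700631942576193765185769276826401

Answer: 1161591901525429550078544286769479680/15286700631942576193765185769276826401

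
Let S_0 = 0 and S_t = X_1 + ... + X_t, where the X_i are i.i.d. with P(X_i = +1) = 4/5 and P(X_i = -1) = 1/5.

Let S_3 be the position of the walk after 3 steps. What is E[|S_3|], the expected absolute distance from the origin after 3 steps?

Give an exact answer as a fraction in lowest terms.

Answer: 51/25

Derivation:
S_3 takes values m ≡ 1 (mod 2) with |m| ≤ 3; P(S_3=m) = C(3,(3+m)/2) · (4/5)^((3+m)/2) · (1/5)^((3-m)/2).
Distribution: P(S=-3)=1/125, P(S=-1)=12/125, P(S=1)=48/125, P(S=3)=64/125
E[|S_3|] = Σ_m |m|·P(S_3=m) = 51/25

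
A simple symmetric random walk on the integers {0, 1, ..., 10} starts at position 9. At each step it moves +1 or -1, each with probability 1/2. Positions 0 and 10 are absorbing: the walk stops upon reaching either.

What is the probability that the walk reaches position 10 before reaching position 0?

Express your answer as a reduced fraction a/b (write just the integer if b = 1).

Answer: 9/10

Derivation:
Symmetric walk (p = 1/2): the harmonic-function argument gives P(hit 10 before 0 | start at 9) = a/N.
P = 9/10 = 9/10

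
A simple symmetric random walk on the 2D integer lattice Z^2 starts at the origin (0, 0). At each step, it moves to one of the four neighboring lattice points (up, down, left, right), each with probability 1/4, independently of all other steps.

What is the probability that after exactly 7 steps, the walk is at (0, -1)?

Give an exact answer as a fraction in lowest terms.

Let h be the number of horizontal steps (so 7-h are vertical). To end at (0,-1) need (h+0)/2 right-steps and ((7-h)-1)/2 up-steps.
Sum over h with 0 ≤ h ≤ 6, h ≡ 0 (mod 2), 7-h ≡ 1 (mod 2):
h=0: C(7,0)·C(0,0)·C(7,3) = 1·1·35 = 35
h=2: C(7,2)·C(2,1)·C(5,2) = 21·2·10 = 420
h=4: C(7,4)·C(4,2)·C(3,1) = 35·6·3 = 630
h=6: C(7,6)·C(6,3)·C(1,0) = 7·20·1 = 140
Total favorable: 1225
Total paths: 4^7 = 16384
P = 1225/16384 = 1225/16384

Answer: 1225/16384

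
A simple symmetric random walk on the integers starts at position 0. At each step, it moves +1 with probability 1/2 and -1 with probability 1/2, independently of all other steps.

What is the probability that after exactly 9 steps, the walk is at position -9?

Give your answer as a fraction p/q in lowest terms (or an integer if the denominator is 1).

To reach position -9 after 9 steps: need 0 steps of +1 and 9 of -1.
Favorable paths: C(9,0) = 1
Total paths: 2^9 = 512
P = 1/512 = 1/512

Answer: 1/512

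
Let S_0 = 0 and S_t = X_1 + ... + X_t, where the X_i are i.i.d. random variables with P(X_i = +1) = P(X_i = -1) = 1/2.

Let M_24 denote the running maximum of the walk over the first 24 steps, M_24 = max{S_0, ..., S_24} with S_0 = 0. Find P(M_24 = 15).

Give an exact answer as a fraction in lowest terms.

Let M_24 = max(S_0,...,S_24). Use the reflection principle: for j ≥ 1, #{paths with M_24 ≥ j} = #{S_24 ≥ j} + #{S_24 ≥ j+1}.
By reflection, #{M_24 ≥ 15} = #{S_24 ≥ 15} + #{S_24 ≥ 16} = 12951 + 12951 = 25902.
#{M_24 ≥ 16} = #{S_24 ≥ 16} + #{S_24 ≥ 17} = 12951 + 2325 = 15276.
#{M_24 = 15} = 25902 - 15276 = 10626.
P(M_24 = 15) = 10626/16777216 = 5313/8388608

Answer: 5313/8388608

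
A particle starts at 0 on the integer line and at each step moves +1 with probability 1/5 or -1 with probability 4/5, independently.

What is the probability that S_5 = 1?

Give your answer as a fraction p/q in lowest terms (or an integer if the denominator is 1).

Answer: 32/625

Derivation:
To reach position 1 after 5 steps: need 3 steps of +1 and 2 steps of -1.
Number of such sequences: C(5,3) = 10
Each has probability (1/5)^3 · (4/5)^2 = 16/3125
P = 10 · 16/3125 = 32/625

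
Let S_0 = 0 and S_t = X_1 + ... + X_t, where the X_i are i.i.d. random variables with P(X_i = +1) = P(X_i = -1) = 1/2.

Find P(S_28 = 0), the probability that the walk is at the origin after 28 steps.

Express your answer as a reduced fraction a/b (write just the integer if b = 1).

Answer: 5014575/33554432

Derivation:
To return to 0 after 28 steps: need exactly 14 steps of +1 and 14 of -1.
Favorable paths: C(28,14) = 40116600
Total paths: 2^28 = 268435456
P = 40116600/268435456 = 5014575/33554432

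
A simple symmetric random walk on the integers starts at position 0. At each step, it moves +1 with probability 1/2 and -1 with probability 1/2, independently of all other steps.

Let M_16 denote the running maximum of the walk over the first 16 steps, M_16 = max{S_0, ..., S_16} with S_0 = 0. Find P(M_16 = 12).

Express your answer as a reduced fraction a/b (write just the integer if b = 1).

Let M_16 = max(S_0,...,S_16). Use the reflection principle: for j ≥ 1, #{paths with M_16 ≥ j} = #{S_16 ≥ j} + #{S_16 ≥ j+1}.
By reflection, #{M_16 ≥ 12} = #{S_16 ≥ 12} + #{S_16 ≥ 13} = 137 + 17 = 154.
#{M_16 ≥ 13} = #{S_16 ≥ 13} + #{S_16 ≥ 14} = 17 + 17 = 34.
#{M_16 = 12} = 154 - 34 = 120.
P(M_16 = 12) = 120/65536 = 15/8192

Answer: 15/8192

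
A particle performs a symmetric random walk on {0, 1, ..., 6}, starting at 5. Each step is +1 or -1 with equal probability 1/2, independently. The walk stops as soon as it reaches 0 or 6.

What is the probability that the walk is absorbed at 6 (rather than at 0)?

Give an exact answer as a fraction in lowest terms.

Symmetric walk (p = 1/2): the harmonic-function argument gives P(hit 6 before 0 | start at 5) = a/N.
P = 5/6 = 5/6

Answer: 5/6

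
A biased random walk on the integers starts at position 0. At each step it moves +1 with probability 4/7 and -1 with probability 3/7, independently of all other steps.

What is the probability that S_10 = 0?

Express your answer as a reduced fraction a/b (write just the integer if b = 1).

Answer: 8957952/40353607

Derivation:
To be at 0 after 10 steps: need exactly 5 steps of +1 and 5 of -1.
Number of such sequences: C(10,5) = 252
Each has probability (4/7)^5 · (3/7)^5 = 248832/282475249
P = 252 · 248832/282475249 = 8957952/40353607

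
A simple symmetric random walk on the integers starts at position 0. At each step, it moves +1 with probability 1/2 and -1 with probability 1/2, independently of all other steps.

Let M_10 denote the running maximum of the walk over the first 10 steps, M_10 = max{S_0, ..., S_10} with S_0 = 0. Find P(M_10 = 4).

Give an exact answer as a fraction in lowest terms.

Let M_10 = max(S_0,...,S_10). Use the reflection principle: for j ≥ 1, #{paths with M_10 ≥ j} = #{S_10 ≥ j} + #{S_10 ≥ j+1}.
By reflection, #{M_10 ≥ 4} = #{S_10 ≥ 4} + #{S_10 ≥ 5} = 176 + 56 = 232.
#{M_10 ≥ 5} = #{S_10 ≥ 5} + #{S_10 ≥ 6} = 56 + 56 = 112.
#{M_10 = 4} = 232 - 112 = 120.
P(M_10 = 4) = 120/1024 = 15/128

Answer: 15/128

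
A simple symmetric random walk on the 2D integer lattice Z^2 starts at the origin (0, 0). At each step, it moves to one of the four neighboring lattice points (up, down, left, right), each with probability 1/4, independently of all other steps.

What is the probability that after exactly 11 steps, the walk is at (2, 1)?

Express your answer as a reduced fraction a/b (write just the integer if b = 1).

Let h be the number of horizontal steps (so 11-h are vertical). To end at (2,1) need (h+2)/2 right-steps and ((11-h)+1)/2 up-steps.
Sum over h with 2 ≤ h ≤ 10, h ≡ 0 (mod 2), 11-h ≡ 1 (mod 2):
h=2: C(11,2)·C(2,2)·C(9,5) = 55·1·126 = 6930
h=4: C(11,4)·C(4,3)·C(7,4) = 330·4·35 = 46200
h=6: C(11,6)·C(6,4)·C(5,3) = 462·15·10 = 69300
h=8: C(11,8)·C(8,5)·C(3,2) = 165·56·3 = 27720
h=10: C(11,10)·C(10,6)·C(1,1) = 11·210·1 = 2310
Total favorable: 152460
Total paths: 4^11 = 4194304
P = 152460/4194304 = 38115/1048576

Answer: 38115/1048576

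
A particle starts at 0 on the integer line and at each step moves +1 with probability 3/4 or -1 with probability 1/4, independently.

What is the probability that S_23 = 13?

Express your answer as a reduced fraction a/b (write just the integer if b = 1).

To reach position 13 after 23 steps: need 18 steps of +1 and 5 steps of -1.
Number of such sequences: C(23,18) = 33649
Each has probability (3/4)^18 · (1/4)^5 = 387420489/70368744177664
P = 33649 · 387420489/70368744177664 = 13036312034361/70368744177664

Answer: 13036312034361/70368744177664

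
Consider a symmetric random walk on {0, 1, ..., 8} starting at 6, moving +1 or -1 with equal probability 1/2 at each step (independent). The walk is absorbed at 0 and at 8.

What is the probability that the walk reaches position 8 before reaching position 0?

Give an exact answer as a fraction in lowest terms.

Symmetric walk (p = 1/2): the harmonic-function argument gives P(hit 8 before 0 | start at 6) = a/N.
P = 6/8 = 3/4

Answer: 3/4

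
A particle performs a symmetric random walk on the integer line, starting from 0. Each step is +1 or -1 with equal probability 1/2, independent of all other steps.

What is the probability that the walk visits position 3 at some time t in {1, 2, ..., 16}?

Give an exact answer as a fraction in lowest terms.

Answer: 14893/32768

Derivation:
Count via complement. Let g(t,s) = #length-t paths at position s with S_1..S_t all ≠ 3.
g(t,s) = g(t-1,s-1) + g(t-1,s+1) for s ≠ 3; g(t,3) = 0.
t=0: g(0,0)=1
t=1: g(1,-1)=1 g(1,1)=1
t=2: g(2,-2)=1 g(2,0)=2 g(2,2)=1
t=3: g(3,-3)=1 g(3,-1)=3 g(3,1)=3
t=4: g(4,-4)=1 g(4,-2)=4 g(4,0)=6 g(4,2)=3
t=5: g(5,-5)=1 g(5,-3)=5 g(5,-1)=10 g(5,1)=9
t=6: g(6,-6)=1 g(6,-4)=6 g(6,-2)=15 g(6,0)=19 g(6,2)=9
t=7: g(7,-7)=1 g(7,-5)=7 g(7,-3)=21 g(7,-1)=34 g(7,1)=28
t=8: g(8,-8)=1 g(8,-6)=8 g(8,-4)=28 g(8,-2)=55 g(8,0)=62 g(8,2)=28
t=9: g(9,-9)=1 g(9,-7)=9 g(9,-5)=36 g(9,-3)=83 g(9,-1)=117 g(9,1)=90
t=10: g(10,-10)=1 g(10,-8)=10 g(10,-6)=45 g(10,-4)=119 g(10,-2)=200 g(10,0)=207 g(10,2)=90
t=11: g(11,-11)=1 g(11,-9)=11 g(11,-7)=55 g(11,-5)=164 g(11,-3)=319 g(11,-1)=407 g(11,1)=297
t=12: g(12,-12)=1 g(12,-10)=12 g(12,-8)=66 g(12,-6)=219 g(12,-4)=483 g(12,-2)=726 g(12,0)=704 g(12,2)=297
t=13: g(13,-13)=1 g(13,-11)=13 g(13,-9)=78 g(13,-7)=285 g(13,-5)=702 g(13,-3)=1209 g(13,-1)=1430 g(13,1)=1001
t=14: g(14,-14)=1 g(14,-12)=14 g(14,-10)=91 g(14,-8)=363 g(14,-6)=987 g(14,-4)=1911 g(14,-2)=2639 g(14,0)=2431 g(14,2)=1001
t=15: g(15,-15)=1 g(15,-13)=15 g(15,-11)=105 g(15,-9)=454 g(15,-7)=1350 g(15,-5)=2898 g(15,-3)=4550 g(15,-1)=5070 g(15,1)=3432
t=16: g(16,-16)=1 g(16,-14)=16 g(16,-12)=120 g(16,-10)=559 g(16,-8)=1804 g(16,-6)=4248 g(16,-4)=7448 g(16,-2)=9620 g(16,0)=8502 g(16,2)=3432
Paths never hitting 3: Σ_s g(16,s) = 35750
Paths hitting 3: 2^16 - 35750 = 29786
P = 29786/65536 = 14893/32768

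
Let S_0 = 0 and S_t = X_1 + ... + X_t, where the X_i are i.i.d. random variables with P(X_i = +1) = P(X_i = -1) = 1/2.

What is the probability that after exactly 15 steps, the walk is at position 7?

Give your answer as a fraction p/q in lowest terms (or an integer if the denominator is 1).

Answer: 1365/32768

Derivation:
To reach position 7 after 15 steps: need 11 steps of +1 and 4 of -1.
Favorable paths: C(15,11) = 1365
Total paths: 2^15 = 32768
P = 1365/32768 = 1365/32768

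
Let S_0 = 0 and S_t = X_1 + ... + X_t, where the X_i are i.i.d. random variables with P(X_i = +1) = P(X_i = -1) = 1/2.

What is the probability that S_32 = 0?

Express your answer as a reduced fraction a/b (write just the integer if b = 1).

Answer: 300540195/2147483648

Derivation:
To return to 0 after 32 steps: need exactly 16 steps of +1 and 16 of -1.
Favorable paths: C(32,16) = 601080390
Total paths: 2^32 = 4294967296
P = 601080390/4294967296 = 300540195/2147483648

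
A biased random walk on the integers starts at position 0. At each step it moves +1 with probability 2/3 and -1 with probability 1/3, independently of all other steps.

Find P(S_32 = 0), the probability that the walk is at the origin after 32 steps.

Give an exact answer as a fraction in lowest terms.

Answer: 4376933826560/205891132094649

Derivation:
To be at 0 after 32 steps: need exactly 16 steps of +1 and 16 of -1.
Number of such sequences: C(32,16) = 601080390
Each has probability (2/3)^16 · (1/3)^16 = 65536/1853020188851841
P = 601080390 · 65536/1853020188851841 = 4376933826560/205891132094649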